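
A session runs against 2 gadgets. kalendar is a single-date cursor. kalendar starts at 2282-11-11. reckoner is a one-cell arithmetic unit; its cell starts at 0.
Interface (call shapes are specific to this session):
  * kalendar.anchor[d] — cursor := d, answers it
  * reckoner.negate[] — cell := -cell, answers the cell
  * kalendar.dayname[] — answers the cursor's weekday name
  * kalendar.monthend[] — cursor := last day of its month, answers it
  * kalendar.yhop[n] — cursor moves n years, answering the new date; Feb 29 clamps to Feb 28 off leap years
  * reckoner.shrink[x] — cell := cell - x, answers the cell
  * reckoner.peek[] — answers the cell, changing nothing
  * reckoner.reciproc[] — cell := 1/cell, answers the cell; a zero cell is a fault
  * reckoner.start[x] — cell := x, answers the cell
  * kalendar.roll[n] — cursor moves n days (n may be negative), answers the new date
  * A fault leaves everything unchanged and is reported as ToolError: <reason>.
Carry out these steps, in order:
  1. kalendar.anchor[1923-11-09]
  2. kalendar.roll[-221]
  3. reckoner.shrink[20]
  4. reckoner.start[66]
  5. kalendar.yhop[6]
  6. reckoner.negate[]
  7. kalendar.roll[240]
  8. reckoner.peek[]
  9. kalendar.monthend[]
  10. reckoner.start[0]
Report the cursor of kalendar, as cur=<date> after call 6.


Answer: cur=1929-04-02

Derivation:
Then anchor(d: 1923-11-09): 1923-11-09.
I use roll(n: -221), and see 1923-04-02.
Calling shrink(x: 20), which returns -20.
Invoking start(x: 66), yielding 66.
I call yhop(n: 6), and see 1929-04-02.
Using negate, and see -66.
I try roll(n: 240), yielding 1929-11-28.
Calling peek, which returns -66.
I invoke monthend, yielding 1929-11-30.
I invoke start(x: 0), → 0.


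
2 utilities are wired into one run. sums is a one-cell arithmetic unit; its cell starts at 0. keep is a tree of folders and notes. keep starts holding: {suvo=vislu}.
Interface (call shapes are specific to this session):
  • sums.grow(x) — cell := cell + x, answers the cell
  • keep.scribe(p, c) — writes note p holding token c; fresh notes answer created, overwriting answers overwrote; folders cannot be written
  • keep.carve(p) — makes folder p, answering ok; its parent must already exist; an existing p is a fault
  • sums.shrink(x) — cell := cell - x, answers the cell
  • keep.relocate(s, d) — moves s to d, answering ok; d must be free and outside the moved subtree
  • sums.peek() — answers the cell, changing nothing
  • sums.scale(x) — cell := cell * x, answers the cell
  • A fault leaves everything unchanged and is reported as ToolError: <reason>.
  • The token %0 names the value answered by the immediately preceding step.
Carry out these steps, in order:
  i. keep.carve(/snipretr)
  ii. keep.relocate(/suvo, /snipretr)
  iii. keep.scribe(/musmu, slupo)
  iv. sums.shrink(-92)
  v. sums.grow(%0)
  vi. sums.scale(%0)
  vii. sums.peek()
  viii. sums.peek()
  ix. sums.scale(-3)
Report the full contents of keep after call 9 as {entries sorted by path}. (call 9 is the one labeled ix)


Answer: {musmu=slupo, snipretr/, suvo=vislu}

Derivation:
I run keep.carve(p='/snipretr'): ok.
Using keep.relocate(s='/suvo', d='/snipretr'): ToolError: exists.
Then keep.scribe(p='/musmu', c='slupo'), giving created.
I run sums.shrink(x='-92'), yielding 92.
I call sums.grow(x='%0'): 184.
Invoking sums.scale(x='%0'), — result: 33856.
Calling sums.peek(), yielding 33856.
I use sums.peek: 33856.
Next I call sums.scale(x='-3'), — result: -101568.


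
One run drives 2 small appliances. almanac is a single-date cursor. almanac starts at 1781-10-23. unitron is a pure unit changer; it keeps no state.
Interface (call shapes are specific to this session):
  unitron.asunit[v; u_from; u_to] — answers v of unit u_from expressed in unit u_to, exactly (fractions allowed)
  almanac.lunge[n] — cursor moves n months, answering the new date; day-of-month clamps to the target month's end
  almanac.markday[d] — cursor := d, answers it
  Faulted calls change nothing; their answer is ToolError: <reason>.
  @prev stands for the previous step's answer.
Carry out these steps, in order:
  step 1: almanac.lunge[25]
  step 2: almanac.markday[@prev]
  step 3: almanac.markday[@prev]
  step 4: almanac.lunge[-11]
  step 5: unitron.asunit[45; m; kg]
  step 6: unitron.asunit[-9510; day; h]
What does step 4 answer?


CALL almanac.lunge[n→25]
RET  1783-11-23
CALL almanac.markday[d→@prev]
RET  1783-11-23
CALL almanac.markday[d→@prev]
RET  1783-11-23
CALL almanac.lunge[n→-11]
RET  1782-12-23
CALL unitron.asunit[v→45; u_from→m; u_to→kg]
RET  ToolError: incompatible units
CALL unitron.asunit[v→-9510; u_from→day; u_to→h]
RET  -228240

Answer: 1782-12-23


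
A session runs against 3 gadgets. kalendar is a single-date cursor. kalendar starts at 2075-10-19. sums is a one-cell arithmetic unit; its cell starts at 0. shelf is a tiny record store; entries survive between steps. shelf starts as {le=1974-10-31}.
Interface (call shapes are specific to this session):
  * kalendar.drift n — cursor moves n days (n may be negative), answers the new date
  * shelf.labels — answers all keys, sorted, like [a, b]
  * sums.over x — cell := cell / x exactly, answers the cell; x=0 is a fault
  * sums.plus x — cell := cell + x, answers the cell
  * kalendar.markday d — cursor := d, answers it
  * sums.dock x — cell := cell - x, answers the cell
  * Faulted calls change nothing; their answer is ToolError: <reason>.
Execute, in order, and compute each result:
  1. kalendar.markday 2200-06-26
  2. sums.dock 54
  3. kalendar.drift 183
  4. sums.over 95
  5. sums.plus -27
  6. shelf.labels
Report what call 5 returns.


Answer: -2619/95

Derivation:
CALL kalendar.markday[2200-06-26]
RET  2200-06-26
CALL sums.dock[54]
RET  -54
CALL kalendar.drift[183]
RET  2200-12-26
CALL sums.over[95]
RET  -54/95
CALL sums.plus[-27]
RET  -2619/95
CALL shelf.labels[]
RET  [le]


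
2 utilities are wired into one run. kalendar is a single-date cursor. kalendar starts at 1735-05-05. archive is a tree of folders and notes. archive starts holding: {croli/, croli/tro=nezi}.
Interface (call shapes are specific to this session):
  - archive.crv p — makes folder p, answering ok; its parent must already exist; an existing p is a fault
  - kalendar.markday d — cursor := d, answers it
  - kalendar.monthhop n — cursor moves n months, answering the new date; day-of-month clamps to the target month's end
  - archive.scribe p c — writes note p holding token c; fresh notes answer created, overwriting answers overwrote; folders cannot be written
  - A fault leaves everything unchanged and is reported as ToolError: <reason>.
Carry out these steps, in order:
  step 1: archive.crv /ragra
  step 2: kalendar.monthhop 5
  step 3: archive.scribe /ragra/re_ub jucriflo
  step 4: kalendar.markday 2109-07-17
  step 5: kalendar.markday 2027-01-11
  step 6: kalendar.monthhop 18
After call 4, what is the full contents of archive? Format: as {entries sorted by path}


Answer: {croli/, croli/tro=nezi, ragra/, ragra/re_ub=jucriflo}

Derivation:
% archive.crv p: /ragra
  ok
% kalendar.monthhop n: 5
  1735-10-05
% archive.scribe p: /ragra/re_ub c: jucriflo
  created
% kalendar.markday d: 2109-07-17
  2109-07-17
% kalendar.markday d: 2027-01-11
  2027-01-11
% kalendar.monthhop n: 18
  2028-07-11


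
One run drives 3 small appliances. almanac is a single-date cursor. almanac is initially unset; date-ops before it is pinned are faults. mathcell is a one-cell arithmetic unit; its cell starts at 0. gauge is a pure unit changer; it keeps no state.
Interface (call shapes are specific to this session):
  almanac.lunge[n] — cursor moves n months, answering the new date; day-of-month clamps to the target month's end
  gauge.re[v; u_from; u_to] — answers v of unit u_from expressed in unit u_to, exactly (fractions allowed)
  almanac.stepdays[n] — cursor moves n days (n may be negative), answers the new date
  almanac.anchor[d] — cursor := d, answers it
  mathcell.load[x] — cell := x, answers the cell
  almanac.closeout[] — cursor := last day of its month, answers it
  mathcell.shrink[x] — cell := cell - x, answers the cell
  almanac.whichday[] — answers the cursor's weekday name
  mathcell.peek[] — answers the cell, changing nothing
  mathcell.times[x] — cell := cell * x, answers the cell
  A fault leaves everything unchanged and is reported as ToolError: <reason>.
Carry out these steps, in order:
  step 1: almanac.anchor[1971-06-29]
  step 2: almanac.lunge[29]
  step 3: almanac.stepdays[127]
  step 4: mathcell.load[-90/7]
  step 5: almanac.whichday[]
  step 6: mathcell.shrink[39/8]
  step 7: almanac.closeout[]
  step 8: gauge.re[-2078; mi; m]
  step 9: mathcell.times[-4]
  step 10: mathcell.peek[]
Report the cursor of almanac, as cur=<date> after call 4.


Answer: cur=1974-04-05

Derivation:
// 1. anchor(d='1971-06-29') ~> 1971-06-29
// 2. lunge(n='29') ~> 1973-11-29
// 3. stepdays(n='127') ~> 1974-04-05
// 4. load(x='-90/7') ~> -90/7
// 5. whichday() ~> Friday
// 6. shrink(x='39/8') ~> -993/56
// 7. closeout() ~> 1974-04-30
// 8. re(v='-2078', u_from='mi', u_to='m') ~> -418027104/125
// 9. times(x='-4') ~> 993/14
// 10. peek() ~> 993/14


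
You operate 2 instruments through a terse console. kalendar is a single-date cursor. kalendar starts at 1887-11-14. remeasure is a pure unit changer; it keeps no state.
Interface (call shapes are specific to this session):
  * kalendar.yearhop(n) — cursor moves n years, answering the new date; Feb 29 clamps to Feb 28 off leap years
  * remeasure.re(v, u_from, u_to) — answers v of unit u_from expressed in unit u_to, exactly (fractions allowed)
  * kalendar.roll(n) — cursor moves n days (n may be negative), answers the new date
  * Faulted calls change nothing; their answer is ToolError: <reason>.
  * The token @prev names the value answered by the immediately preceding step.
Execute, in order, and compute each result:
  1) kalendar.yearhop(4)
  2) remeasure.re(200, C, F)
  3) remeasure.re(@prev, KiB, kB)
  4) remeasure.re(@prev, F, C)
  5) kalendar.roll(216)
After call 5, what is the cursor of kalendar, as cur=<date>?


Do: kalendar.yearhop[n: 4]
See: 1891-11-14
Do: remeasure.re[v: 200; u_from: C; u_to: F]
See: 392
Do: remeasure.re[v: @prev; u_from: KiB; u_to: kB]
See: 50176/125
Do: remeasure.re[v: @prev; u_from: F; u_to: C]
See: 15392/75
Do: kalendar.roll[n: 216]
See: 1892-06-17

Answer: cur=1892-06-17


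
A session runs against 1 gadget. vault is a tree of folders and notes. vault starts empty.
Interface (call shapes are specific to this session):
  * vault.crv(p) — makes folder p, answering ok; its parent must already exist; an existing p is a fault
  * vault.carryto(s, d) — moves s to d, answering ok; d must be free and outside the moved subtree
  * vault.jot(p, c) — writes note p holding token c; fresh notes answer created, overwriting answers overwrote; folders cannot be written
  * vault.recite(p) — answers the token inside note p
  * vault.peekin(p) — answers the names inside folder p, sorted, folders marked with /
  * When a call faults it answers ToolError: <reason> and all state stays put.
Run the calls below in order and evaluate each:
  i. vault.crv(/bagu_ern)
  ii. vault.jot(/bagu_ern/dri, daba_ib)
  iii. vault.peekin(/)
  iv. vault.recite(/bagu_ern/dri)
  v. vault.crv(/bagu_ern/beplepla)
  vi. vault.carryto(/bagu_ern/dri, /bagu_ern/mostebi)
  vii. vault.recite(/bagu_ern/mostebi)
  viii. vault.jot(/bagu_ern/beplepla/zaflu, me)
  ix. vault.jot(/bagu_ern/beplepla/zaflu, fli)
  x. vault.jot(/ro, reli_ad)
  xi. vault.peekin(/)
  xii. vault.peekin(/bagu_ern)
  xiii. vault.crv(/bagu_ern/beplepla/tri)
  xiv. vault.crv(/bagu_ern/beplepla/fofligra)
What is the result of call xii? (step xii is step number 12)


% 1. crv(p=/bagu_ern) : ok
% 2. jot(p=/bagu_ern/dri, c=daba_ib) : created
% 3. peekin(p=/) : [bagu_ern/]
% 4. recite(p=/bagu_ern/dri) : daba_ib
% 5. crv(p=/bagu_ern/beplepla) : ok
% 6. carryto(s=/bagu_ern/dri, d=/bagu_ern/mostebi) : ok
% 7. recite(p=/bagu_ern/mostebi) : daba_ib
% 8. jot(p=/bagu_ern/beplepla/zaflu, c=me) : created
% 9. jot(p=/bagu_ern/beplepla/zaflu, c=fli) : overwrote
% 10. jot(p=/ro, c=reli_ad) : created
% 11. peekin(p=/) : [bagu_ern/, ro]
% 12. peekin(p=/bagu_ern) : [beplepla/, mostebi]
% 13. crv(p=/bagu_ern/beplepla/tri) : ok
% 14. crv(p=/bagu_ern/beplepla/fofligra) : ok

Answer: [beplepla/, mostebi]


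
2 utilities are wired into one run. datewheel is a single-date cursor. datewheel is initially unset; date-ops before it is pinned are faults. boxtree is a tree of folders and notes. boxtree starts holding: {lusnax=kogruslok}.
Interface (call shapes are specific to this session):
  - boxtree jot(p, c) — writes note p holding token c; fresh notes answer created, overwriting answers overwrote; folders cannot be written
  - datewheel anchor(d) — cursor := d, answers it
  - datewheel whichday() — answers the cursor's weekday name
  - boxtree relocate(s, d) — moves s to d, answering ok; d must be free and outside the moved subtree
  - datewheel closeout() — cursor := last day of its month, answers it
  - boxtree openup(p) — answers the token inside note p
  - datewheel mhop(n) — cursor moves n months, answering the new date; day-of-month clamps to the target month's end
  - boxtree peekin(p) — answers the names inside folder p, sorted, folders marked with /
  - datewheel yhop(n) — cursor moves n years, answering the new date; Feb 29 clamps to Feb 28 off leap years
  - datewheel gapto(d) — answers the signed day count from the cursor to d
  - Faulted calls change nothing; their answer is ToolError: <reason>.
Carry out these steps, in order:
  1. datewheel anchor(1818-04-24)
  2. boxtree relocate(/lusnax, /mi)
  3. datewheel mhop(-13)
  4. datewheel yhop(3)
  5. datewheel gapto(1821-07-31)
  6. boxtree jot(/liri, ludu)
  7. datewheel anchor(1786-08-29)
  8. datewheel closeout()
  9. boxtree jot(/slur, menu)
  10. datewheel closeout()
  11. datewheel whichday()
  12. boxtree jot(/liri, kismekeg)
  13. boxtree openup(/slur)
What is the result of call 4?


I invoke datewheel anchor passing 1818-04-24, which returns 1818-04-24.
I try boxtree relocate passing /lusnax, /mi, → ok.
I run datewheel mhop passing -13, and see 1817-03-24.
I try datewheel yhop passing 3, and observe 1820-03-24.
Using datewheel gapto passing 1821-07-31, — result: 494.
I run boxtree jot passing /liri, ludu, and see created.
Next I call datewheel anchor passing 1786-08-29: 1786-08-29.
I try datewheel closeout(), and see 1786-08-31.
I call boxtree jot passing /slur, menu, and get created.
Invoking datewheel closeout, — result: 1786-08-31.
Invoking datewheel whichday, which returns Thursday.
Calling boxtree jot passing /liri, kismekeg, which returns overwrote.
Using boxtree openup passing /slur, → menu.

Answer: 1820-03-24


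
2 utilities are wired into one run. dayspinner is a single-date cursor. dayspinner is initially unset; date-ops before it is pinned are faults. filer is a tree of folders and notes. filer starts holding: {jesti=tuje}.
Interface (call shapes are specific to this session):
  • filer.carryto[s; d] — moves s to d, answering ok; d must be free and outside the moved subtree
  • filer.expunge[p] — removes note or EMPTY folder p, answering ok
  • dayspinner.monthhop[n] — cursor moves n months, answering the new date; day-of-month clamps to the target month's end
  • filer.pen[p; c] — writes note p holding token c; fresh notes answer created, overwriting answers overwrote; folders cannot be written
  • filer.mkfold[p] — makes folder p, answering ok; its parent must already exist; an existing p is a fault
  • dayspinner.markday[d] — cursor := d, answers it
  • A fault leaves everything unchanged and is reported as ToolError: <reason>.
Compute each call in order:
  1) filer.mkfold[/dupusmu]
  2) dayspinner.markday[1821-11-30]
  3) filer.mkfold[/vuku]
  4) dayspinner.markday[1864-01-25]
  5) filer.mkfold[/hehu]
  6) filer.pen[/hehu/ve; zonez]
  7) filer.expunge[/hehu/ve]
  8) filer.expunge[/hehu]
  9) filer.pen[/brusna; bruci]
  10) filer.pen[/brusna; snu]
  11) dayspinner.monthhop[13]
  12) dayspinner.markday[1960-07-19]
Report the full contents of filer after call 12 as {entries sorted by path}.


Do: mkfold[p=/dupusmu]
See: ok
Do: markday[d=1821-11-30]
See: 1821-11-30
Do: mkfold[p=/vuku]
See: ok
Do: markday[d=1864-01-25]
See: 1864-01-25
Do: mkfold[p=/hehu]
See: ok
Do: pen[p=/hehu/ve; c=zonez]
See: created
Do: expunge[p=/hehu/ve]
See: ok
Do: expunge[p=/hehu]
See: ok
Do: pen[p=/brusna; c=bruci]
See: created
Do: pen[p=/brusna; c=snu]
See: overwrote
Do: monthhop[n=13]
See: 1865-02-25
Do: markday[d=1960-07-19]
See: 1960-07-19

Answer: {brusna=snu, dupusmu/, jesti=tuje, vuku/}


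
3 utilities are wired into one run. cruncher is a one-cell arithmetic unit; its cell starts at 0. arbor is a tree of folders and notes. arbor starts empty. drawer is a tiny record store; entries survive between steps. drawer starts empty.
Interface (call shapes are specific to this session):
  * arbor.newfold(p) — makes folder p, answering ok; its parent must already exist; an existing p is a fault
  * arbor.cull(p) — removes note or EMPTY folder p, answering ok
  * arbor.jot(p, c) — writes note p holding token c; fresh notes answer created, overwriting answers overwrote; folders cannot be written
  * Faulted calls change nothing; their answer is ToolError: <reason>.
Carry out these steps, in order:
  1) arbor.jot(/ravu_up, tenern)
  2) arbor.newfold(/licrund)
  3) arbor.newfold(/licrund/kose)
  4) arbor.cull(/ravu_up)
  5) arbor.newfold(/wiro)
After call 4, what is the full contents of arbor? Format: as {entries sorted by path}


// jot(p=/ravu_up, c=tenern) : created
// newfold(p=/licrund) : ok
// newfold(p=/licrund/kose) : ok
// cull(p=/ravu_up) : ok
// newfold(p=/wiro) : ok

Answer: {licrund/, licrund/kose/}


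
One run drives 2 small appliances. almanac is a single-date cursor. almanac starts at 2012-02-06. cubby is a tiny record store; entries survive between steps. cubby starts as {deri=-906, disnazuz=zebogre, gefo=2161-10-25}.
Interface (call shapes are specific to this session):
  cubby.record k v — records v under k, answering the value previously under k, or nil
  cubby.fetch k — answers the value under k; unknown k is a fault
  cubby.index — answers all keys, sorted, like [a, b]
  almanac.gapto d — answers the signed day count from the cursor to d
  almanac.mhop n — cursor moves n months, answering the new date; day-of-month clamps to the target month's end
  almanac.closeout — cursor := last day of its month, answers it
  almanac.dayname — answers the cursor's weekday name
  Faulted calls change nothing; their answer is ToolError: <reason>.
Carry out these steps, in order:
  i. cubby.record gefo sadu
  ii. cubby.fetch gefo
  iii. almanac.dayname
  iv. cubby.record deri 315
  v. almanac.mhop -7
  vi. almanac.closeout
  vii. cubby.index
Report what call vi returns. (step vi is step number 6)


Answer: 2011-07-31

Derivation:
% record(k='gefo', v='sadu') ~> 2161-10-25
% fetch(k='gefo') ~> sadu
% dayname() ~> Monday
% record(k='deri', v='315') ~> -906
% mhop(n='-7') ~> 2011-07-06
% closeout() ~> 2011-07-31
% index() ~> [deri, disnazuz, gefo]


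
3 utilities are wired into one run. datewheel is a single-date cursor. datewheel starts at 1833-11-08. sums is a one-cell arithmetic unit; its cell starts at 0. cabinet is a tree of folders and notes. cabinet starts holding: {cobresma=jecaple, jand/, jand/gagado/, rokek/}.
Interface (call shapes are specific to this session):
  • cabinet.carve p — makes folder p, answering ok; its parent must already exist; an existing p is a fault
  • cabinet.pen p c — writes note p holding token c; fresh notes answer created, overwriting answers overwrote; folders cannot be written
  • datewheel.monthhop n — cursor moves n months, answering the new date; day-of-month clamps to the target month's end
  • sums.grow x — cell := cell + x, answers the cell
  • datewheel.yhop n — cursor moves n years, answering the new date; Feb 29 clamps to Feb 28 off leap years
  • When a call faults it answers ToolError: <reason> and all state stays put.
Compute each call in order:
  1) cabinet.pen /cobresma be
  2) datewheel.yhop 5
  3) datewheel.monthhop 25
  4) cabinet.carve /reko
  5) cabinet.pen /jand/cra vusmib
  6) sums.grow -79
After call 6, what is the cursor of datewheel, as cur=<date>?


Answer: cur=1840-12-08

Derivation:
I call pen passing p→/cobresma, c→be, giving overwrote.
Invoking yhop passing n→5: 1838-11-08.
Using monthhop passing n→25, yielding 1840-12-08.
Calling carve passing p→/reko, → ok.
Now I run pen passing p→/jand/cra, c→vusmib, giving created.
I try grow passing x→-79, which returns -79.


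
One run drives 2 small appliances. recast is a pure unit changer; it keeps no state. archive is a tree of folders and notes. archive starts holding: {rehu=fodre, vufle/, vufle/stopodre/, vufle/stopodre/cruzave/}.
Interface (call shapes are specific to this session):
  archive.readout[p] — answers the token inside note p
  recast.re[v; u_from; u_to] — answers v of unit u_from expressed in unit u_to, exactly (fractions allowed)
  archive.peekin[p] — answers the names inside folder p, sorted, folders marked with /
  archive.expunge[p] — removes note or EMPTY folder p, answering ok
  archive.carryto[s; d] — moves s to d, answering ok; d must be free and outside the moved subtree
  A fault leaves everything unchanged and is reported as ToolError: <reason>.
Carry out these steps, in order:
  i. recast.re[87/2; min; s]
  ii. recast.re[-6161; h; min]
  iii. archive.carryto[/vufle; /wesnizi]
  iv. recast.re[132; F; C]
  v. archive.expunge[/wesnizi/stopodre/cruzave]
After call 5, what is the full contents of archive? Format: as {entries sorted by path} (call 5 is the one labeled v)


Act: recast.re[v=87/2; u_from=min; u_to=s]
Obs: 2610
Act: recast.re[v=-6161; u_from=h; u_to=min]
Obs: -369660
Act: archive.carryto[s=/vufle; d=/wesnizi]
Obs: ok
Act: recast.re[v=132; u_from=F; u_to=C]
Obs: 500/9
Act: archive.expunge[p=/wesnizi/stopodre/cruzave]
Obs: ok

Answer: {rehu=fodre, wesnizi/, wesnizi/stopodre/}


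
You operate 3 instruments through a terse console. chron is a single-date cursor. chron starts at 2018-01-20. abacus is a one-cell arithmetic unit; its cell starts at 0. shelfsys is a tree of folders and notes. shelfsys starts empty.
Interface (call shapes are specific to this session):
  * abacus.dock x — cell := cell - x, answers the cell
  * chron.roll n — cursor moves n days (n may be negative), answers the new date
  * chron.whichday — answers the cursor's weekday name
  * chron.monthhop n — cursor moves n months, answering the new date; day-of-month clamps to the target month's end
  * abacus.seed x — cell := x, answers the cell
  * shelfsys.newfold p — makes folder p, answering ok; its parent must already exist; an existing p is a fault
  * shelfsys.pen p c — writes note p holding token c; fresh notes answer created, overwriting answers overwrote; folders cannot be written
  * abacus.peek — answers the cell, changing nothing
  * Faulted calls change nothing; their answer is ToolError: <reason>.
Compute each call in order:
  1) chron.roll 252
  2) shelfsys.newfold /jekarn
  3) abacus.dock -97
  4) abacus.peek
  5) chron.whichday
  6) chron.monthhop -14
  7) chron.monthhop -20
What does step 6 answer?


Answer: 2017-07-29

Derivation:
I use chron.roll on n=252: 2018-09-29.
Invoking shelfsys.newfold on p=/jekarn, and observe ok.
I run abacus.dock on x=-97, giving 97.
Calling abacus.peek, and observe 97.
I use chron.whichday, yielding Saturday.
Then chron.monthhop on n=-14, and observe 2017-07-29.
I run chron.monthhop on n=-20, and get 2015-11-29.


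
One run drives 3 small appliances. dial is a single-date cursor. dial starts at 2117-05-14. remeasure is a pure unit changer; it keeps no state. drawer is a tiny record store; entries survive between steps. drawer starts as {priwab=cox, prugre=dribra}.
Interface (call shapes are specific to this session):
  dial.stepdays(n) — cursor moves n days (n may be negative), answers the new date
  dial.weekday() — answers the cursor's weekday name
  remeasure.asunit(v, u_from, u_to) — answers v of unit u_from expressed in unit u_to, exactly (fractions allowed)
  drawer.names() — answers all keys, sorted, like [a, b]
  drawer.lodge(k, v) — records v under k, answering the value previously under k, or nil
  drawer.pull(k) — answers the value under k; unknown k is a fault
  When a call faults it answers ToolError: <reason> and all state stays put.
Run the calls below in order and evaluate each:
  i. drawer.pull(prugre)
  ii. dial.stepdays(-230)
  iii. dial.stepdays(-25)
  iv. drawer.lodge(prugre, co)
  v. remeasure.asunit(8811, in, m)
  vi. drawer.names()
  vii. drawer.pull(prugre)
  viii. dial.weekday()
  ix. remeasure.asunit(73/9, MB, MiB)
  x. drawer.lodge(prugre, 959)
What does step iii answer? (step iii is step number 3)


I invoke pull(k: prugre): dribra.
Now I run stepdays(n: -230), and observe 2116-09-26.
I use stepdays(n: -25): 2116-09-01.
Invoking lodge(k: prugre, v: co), and get dribra.
Calling asunit(v: 8811, u_from: in, u_to: m), and see 1118997/5000.
Next I call names, → [priwab, prugre].
Calling pull(k: prugre), giving co.
I use weekday(): Tuesday.
Calling asunit(v: 73/9, u_from: MB, u_to: MiB), which returns 1140625/147456.
Now I run lodge(k: prugre, v: 959), and see co.

Answer: 2116-09-01


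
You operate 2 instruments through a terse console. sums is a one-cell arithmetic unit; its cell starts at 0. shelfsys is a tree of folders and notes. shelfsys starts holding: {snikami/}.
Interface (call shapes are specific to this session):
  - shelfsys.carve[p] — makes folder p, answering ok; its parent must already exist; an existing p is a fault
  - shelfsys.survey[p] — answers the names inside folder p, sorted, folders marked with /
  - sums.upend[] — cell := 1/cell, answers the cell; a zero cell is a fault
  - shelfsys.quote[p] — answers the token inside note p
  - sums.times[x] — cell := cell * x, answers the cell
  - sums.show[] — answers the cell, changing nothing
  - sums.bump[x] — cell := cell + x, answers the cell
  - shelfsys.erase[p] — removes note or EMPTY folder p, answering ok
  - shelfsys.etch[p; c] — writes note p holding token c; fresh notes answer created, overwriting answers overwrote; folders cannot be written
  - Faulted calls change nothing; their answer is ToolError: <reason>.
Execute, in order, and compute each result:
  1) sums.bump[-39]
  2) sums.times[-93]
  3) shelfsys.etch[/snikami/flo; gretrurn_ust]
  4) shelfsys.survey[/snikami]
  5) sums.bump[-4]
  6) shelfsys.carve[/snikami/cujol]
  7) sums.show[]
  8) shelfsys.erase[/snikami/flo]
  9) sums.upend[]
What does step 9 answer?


Answer: 1/3623

Derivation:
[in] sums.bump x='-39'
  -39
[in] sums.times x='-93'
  3627
[in] shelfsys.etch p='/snikami/flo' c='gretrurn_ust'
  created
[in] shelfsys.survey p='/snikami'
  [flo]
[in] sums.bump x='-4'
  3623
[in] shelfsys.carve p='/snikami/cujol'
  ok
[in] sums.show
  3623
[in] shelfsys.erase p='/snikami/flo'
  ok
[in] sums.upend
  1/3623


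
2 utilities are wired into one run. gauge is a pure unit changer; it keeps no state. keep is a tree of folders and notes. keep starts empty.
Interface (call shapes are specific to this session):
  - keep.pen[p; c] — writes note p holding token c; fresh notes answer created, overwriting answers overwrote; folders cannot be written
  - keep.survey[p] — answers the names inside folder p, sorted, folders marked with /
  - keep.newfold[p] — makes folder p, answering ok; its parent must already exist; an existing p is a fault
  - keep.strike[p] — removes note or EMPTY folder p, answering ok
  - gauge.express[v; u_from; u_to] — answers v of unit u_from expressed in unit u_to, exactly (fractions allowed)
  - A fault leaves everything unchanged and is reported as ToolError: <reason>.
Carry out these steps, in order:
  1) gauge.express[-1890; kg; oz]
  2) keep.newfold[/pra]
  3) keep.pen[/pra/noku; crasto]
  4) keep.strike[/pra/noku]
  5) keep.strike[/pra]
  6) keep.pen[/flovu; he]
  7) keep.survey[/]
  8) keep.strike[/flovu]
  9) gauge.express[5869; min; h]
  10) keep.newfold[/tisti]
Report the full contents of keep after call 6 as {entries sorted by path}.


CALL gauge.express[v=-1890; u_from=kg; u_to=oz]
RET  -432000000000/6479891
CALL keep.newfold[p=/pra]
RET  ok
CALL keep.pen[p=/pra/noku; c=crasto]
RET  created
CALL keep.strike[p=/pra/noku]
RET  ok
CALL keep.strike[p=/pra]
RET  ok
CALL keep.pen[p=/flovu; c=he]
RET  created
CALL keep.survey[p=/]
RET  [flovu]
CALL keep.strike[p=/flovu]
RET  ok
CALL gauge.express[v=5869; u_from=min; u_to=h]
RET  5869/60
CALL keep.newfold[p=/tisti]
RET  ok

Answer: {flovu=he}


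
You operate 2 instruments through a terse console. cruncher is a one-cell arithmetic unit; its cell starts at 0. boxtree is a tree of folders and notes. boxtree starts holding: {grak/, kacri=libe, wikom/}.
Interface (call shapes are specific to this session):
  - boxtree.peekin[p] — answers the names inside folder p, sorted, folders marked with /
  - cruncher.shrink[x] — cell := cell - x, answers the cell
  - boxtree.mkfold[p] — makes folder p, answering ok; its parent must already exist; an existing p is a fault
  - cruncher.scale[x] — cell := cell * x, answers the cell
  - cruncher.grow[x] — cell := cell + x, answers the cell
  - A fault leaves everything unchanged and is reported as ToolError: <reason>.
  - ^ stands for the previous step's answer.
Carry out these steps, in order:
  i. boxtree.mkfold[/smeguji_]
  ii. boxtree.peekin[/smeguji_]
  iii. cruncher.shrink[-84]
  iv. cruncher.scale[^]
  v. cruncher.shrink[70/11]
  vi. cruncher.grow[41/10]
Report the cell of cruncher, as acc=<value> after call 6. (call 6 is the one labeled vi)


~$ boxtree.mkfold p='/smeguji_'
= ok
~$ boxtree.peekin p='/smeguji_'
= []
~$ cruncher.shrink x='-84'
= 84
~$ cruncher.scale x='^'
= 7056
~$ cruncher.shrink x='70/11'
= 77546/11
~$ cruncher.grow x='41/10'
= 775911/110

Answer: acc=775911/110


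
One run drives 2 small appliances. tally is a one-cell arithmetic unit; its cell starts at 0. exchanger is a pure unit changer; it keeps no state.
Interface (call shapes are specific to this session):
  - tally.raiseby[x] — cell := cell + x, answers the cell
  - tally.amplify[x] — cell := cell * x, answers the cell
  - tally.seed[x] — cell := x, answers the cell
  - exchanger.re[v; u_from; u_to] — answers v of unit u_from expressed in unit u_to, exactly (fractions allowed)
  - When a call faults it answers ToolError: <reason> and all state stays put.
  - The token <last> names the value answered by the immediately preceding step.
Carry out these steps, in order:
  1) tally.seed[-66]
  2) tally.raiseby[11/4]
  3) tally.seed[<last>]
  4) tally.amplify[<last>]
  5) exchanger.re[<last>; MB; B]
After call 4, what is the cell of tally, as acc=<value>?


Do: tally.seed[x='-66']
See: -66
Do: tally.raiseby[x='11/4']
See: -253/4
Do: tally.seed[x='<last>']
See: -253/4
Do: tally.amplify[x='<last>']
See: 64009/16
Do: exchanger.re[v='<last>'; u_from='MB'; u_to='B']
See: 4000562500

Answer: acc=64009/16


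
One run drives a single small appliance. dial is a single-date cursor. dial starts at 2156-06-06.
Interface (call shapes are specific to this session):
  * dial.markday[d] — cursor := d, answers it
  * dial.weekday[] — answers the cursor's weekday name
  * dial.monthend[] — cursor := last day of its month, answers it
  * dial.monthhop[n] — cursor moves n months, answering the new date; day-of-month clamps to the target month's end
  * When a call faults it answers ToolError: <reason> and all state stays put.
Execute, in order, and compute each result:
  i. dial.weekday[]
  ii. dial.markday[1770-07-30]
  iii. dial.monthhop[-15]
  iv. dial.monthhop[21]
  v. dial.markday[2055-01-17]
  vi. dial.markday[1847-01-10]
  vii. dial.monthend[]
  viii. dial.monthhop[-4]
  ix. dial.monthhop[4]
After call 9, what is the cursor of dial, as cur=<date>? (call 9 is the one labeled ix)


~$ dial.weekday
= Sunday
~$ dial.markday d: 1770-07-30
= 1770-07-30
~$ dial.monthhop n: -15
= 1769-04-30
~$ dial.monthhop n: 21
= 1771-01-30
~$ dial.markday d: 2055-01-17
= 2055-01-17
~$ dial.markday d: 1847-01-10
= 1847-01-10
~$ dial.monthend
= 1847-01-31
~$ dial.monthhop n: -4
= 1846-09-30
~$ dial.monthhop n: 4
= 1847-01-30

Answer: cur=1847-01-30


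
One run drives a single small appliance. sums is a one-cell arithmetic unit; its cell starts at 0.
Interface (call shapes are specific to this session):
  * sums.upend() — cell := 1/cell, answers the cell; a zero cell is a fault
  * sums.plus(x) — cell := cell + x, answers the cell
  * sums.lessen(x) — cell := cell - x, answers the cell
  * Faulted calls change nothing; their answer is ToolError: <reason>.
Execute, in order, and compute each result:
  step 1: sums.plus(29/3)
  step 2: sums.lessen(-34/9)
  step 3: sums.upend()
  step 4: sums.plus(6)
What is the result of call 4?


! 1. sums.plus(29/3) ~> 29/3
! 2. sums.lessen(-34/9) ~> 121/9
! 3. sums.upend() ~> 9/121
! 4. sums.plus(6) ~> 735/121

Answer: 735/121


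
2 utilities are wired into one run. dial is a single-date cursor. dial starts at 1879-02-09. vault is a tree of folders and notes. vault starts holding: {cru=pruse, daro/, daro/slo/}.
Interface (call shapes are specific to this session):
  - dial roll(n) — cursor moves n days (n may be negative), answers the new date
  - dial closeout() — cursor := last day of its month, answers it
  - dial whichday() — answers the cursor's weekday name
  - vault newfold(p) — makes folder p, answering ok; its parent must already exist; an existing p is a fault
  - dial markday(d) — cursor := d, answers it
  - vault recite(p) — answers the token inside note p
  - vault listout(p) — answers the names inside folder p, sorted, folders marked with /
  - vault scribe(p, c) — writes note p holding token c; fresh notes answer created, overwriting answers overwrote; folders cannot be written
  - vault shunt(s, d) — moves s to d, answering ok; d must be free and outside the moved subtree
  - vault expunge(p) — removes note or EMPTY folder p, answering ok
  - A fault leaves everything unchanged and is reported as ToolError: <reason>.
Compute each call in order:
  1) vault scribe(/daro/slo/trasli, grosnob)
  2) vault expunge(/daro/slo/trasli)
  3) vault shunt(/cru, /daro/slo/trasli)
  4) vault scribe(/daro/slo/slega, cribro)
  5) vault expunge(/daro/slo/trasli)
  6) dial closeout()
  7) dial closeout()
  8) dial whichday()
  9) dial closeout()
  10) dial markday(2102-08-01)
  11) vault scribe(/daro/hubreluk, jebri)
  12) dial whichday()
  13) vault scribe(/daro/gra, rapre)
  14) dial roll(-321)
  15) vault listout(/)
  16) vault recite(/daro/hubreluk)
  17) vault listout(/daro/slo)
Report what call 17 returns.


Answer: [slega]

Derivation:
Invoking vault scribe on /daro/slo/trasli, grosnob, and observe created.
Next I call vault expunge on /daro/slo/trasli, yielding ok.
Now I run vault shunt on /cru, /daro/slo/trasli, and observe ok.
I run vault scribe on /daro/slo/slega, cribro, giving created.
I try vault expunge on /daro/slo/trasli, which returns ok.
I invoke dial closeout(), and get 1879-02-28.
I run dial closeout, → 1879-02-28.
Then dial whichday(), — result: Friday.
I call dial closeout(), and get 1879-02-28.
I call dial markday on 2102-08-01, — result: 2102-08-01.
Next I call vault scribe on /daro/hubreluk, jebri, yielding created.
Next I call dial whichday, → Tuesday.
Invoking vault scribe on /daro/gra, rapre, yielding created.
Then dial roll on -321, giving 2101-09-14.
Invoking vault listout on /, and get [daro/].
Next I call vault recite on /daro/hubreluk, and get jebri.
I try vault listout on /daro/slo, yielding [slega].


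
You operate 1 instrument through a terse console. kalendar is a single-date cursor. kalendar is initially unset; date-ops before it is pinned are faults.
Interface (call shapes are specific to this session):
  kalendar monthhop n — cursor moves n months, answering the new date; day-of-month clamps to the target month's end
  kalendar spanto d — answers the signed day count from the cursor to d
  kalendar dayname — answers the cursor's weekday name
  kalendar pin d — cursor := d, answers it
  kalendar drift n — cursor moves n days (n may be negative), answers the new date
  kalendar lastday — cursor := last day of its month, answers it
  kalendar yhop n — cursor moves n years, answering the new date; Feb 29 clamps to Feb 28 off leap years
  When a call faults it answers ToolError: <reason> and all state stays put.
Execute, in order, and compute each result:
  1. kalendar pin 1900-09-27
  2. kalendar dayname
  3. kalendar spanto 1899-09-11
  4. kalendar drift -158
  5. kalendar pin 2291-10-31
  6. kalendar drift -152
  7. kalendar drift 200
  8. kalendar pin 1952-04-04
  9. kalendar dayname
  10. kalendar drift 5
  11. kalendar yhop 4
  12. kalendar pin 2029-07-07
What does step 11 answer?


Answer: 1956-04-09

Derivation:
→ kalendar pin(d=1900-09-27)
← 1900-09-27
→ kalendar dayname()
← Thursday
→ kalendar spanto(d=1899-09-11)
← -381
→ kalendar drift(n=-158)
← 1900-04-22
→ kalendar pin(d=2291-10-31)
← 2291-10-31
→ kalendar drift(n=-152)
← 2291-06-01
→ kalendar drift(n=200)
← 2291-12-18
→ kalendar pin(d=1952-04-04)
← 1952-04-04
→ kalendar dayname()
← Friday
→ kalendar drift(n=5)
← 1952-04-09
→ kalendar yhop(n=4)
← 1956-04-09
→ kalendar pin(d=2029-07-07)
← 2029-07-07


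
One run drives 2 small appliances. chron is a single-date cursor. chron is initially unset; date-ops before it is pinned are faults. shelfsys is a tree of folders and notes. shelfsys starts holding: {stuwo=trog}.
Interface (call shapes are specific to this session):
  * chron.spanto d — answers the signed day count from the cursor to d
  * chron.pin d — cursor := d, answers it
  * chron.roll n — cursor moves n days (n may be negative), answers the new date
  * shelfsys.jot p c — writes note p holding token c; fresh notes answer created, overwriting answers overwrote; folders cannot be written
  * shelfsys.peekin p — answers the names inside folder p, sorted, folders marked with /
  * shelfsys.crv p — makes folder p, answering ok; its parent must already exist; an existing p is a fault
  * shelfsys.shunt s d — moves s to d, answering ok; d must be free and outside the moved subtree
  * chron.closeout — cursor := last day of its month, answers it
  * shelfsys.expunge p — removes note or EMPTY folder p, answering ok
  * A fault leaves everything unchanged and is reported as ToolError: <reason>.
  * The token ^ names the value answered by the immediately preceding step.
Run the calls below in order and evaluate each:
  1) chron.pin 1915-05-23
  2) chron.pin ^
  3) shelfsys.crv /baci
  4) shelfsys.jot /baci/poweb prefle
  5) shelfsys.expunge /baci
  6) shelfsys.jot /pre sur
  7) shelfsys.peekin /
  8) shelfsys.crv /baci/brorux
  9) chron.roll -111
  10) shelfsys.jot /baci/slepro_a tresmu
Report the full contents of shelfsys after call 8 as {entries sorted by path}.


Answer: {baci/, baci/brorux/, baci/poweb=prefle, pre=sur, stuwo=trog}

Derivation:
# 1. pin(d=1915-05-23) -> 1915-05-23
# 2. pin(d=^) -> 1915-05-23
# 3. crv(p=/baci) -> ok
# 4. jot(p=/baci/poweb, c=prefle) -> created
# 5. expunge(p=/baci) -> ToolError: not empty
# 6. jot(p=/pre, c=sur) -> created
# 7. peekin(p=/) -> [baci/, pre, stuwo]
# 8. crv(p=/baci/brorux) -> ok
# 9. roll(n=-111) -> 1915-02-01
# 10. jot(p=/baci/slepro_a, c=tresmu) -> created


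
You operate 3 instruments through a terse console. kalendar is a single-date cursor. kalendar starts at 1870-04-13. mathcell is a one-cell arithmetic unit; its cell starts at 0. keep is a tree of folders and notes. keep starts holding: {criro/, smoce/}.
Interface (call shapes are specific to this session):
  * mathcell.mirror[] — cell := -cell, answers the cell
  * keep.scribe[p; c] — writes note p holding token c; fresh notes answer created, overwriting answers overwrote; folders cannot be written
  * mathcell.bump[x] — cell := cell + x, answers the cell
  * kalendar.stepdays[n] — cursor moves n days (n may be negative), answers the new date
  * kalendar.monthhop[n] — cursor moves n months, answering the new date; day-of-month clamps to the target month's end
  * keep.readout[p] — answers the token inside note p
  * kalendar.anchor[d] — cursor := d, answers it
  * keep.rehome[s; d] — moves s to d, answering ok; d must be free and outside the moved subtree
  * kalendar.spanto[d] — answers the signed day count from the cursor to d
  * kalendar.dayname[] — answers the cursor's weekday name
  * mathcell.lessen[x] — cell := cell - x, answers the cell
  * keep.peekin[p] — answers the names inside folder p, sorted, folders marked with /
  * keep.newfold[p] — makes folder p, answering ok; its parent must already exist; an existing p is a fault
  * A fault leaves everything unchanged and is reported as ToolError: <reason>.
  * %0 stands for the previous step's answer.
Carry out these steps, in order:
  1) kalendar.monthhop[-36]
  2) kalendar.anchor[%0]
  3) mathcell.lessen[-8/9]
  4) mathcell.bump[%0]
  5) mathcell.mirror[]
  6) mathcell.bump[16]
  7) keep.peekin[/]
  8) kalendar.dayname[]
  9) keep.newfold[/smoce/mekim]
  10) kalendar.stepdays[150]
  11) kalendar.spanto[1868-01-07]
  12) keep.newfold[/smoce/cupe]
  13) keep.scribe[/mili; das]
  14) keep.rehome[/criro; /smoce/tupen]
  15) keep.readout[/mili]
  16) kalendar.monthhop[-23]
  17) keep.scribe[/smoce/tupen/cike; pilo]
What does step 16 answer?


CALL kalendar.monthhop[n='-36']
RET  1867-04-13
CALL kalendar.anchor[d='%0']
RET  1867-04-13
CALL mathcell.lessen[x='-8/9']
RET  8/9
CALL mathcell.bump[x='%0']
RET  16/9
CALL mathcell.mirror[]
RET  -16/9
CALL mathcell.bump[x='16']
RET  128/9
CALL keep.peekin[p='/']
RET  [criro/, smoce/]
CALL kalendar.dayname[]
RET  Saturday
CALL keep.newfold[p='/smoce/mekim']
RET  ok
CALL kalendar.stepdays[n='150']
RET  1867-09-10
CALL kalendar.spanto[d='1868-01-07']
RET  119
CALL keep.newfold[p='/smoce/cupe']
RET  ok
CALL keep.scribe[p='/mili'; c='das']
RET  created
CALL keep.rehome[s='/criro'; d='/smoce/tupen']
RET  ok
CALL keep.readout[p='/mili']
RET  das
CALL kalendar.monthhop[n='-23']
RET  1865-10-10
CALL keep.scribe[p='/smoce/tupen/cike'; c='pilo']
RET  created

Answer: 1865-10-10
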